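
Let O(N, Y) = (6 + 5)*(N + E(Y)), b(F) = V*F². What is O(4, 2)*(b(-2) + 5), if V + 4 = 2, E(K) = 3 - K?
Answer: -165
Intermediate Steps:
V = -2 (V = -4 + 2 = -2)
b(F) = -2*F²
O(N, Y) = 33 - 11*Y + 11*N (O(N, Y) = (6 + 5)*(N + (3 - Y)) = 11*(3 + N - Y) = 33 - 11*Y + 11*N)
O(4, 2)*(b(-2) + 5) = (33 - 11*2 + 11*4)*(-2*(-2)² + 5) = (33 - 22 + 44)*(-2*4 + 5) = 55*(-8 + 5) = 55*(-3) = -165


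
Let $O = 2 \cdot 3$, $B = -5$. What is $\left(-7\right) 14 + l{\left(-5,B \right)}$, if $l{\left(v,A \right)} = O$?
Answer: $-92$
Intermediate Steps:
$O = 6$
$l{\left(v,A \right)} = 6$
$\left(-7\right) 14 + l{\left(-5,B \right)} = \left(-7\right) 14 + 6 = -98 + 6 = -92$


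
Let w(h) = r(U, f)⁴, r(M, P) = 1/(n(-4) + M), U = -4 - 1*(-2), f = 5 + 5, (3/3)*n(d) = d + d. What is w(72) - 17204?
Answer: -172039999/10000 ≈ -17204.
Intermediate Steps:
n(d) = 2*d (n(d) = d + d = 2*d)
f = 10
U = -2 (U = -4 + 2 = -2)
r(M, P) = 1/(-8 + M) (r(M, P) = 1/(2*(-4) + M) = 1/(-8 + M))
w(h) = 1/10000 (w(h) = (1/(-8 - 2))⁴ = (1/(-10))⁴ = (-⅒)⁴ = 1/10000)
w(72) - 17204 = 1/10000 - 17204 = -172039999/10000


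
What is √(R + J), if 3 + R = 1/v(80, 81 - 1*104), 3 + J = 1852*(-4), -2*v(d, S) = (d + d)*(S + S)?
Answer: I*√6275209370/920 ≈ 86.105*I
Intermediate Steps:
v(d, S) = -2*S*d (v(d, S) = -(d + d)*(S + S)/2 = -2*d*2*S/2 = -2*S*d)
J = -7411 (J = -3 + 1852*(-4) = -3 - 7408 = -7411)
R = -11039/3680 (R = -3 + 1/(-2*(81 - 1*104)*80) = -3 + 1/(-2*(81 - 104)*80) = -3 + 1/(-2*(-23)*80) = -3 + 1/3680 = -11039/3680 ≈ -2.9997)
√(R + J) = √(-11039/3680 - 7411) = √(-27283519/3680) = I*√6275209370/920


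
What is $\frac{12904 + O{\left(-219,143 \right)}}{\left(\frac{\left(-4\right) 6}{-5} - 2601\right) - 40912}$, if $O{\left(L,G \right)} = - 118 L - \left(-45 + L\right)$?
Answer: $- \frac{195050}{217541} \approx -0.89661$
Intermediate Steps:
$O{\left(L,G \right)} = 45 - 119 L$
$\frac{12904 + O{\left(-219,143 \right)}}{\left(\frac{\left(-4\right) 6}{-5} - 2601\right) - 40912} = \frac{12904 + \left(45 - -26061\right)}{\left(\frac{\left(-4\right) 6}{-5} - 2601\right) - 40912} = \frac{12904 + \left(45 + 26061\right)}{\left(\left(-24\right) \left(- \frac{1}{5}\right) - 2601\right) - 40912} = \frac{12904 + 26106}{\left(\frac{24}{5} - 2601\right) - 40912} = \frac{39010}{- \frac{12981}{5} - 40912} = \frac{39010}{- \frac{217541}{5}} = 39010 \left(- \frac{5}{217541}\right) = - \frac{195050}{217541}$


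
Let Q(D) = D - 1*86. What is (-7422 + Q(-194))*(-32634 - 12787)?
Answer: 349832542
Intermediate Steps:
Q(D) = -86 + D (Q(D) = D - 86 = -86 + D)
(-7422 + Q(-194))*(-32634 - 12787) = (-7422 + (-86 - 194))*(-32634 - 12787) = (-7422 - 280)*(-45421) = -7702*(-45421) = 349832542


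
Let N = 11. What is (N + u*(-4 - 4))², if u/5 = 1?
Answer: 841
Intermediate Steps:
u = 5 (u = 5*1 = 5)
(N + u*(-4 - 4))² = (11 + 5*(-4 - 4))² = (11 + 5*(-8))² = (11 - 40)² = (-29)² = 841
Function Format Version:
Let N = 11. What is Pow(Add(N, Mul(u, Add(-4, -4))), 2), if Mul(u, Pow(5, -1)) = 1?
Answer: 841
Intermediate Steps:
u = 5 (u = Mul(5, 1) = 5)
Pow(Add(N, Mul(u, Add(-4, -4))), 2) = Pow(Add(11, Mul(5, Add(-4, -4))), 2) = Pow(Add(11, Mul(5, -8)), 2) = Pow(Add(11, -40), 2) = Pow(-29, 2) = 841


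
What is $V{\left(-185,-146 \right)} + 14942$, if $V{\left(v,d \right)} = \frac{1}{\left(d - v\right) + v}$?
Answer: $\frac{2181531}{146} \approx 14942.0$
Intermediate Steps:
$V{\left(v,d \right)} = \frac{1}{d}$
$V{\left(-185,-146 \right)} + 14942 = \frac{1}{-146} + 14942 = - \frac{1}{146} + 14942 = \frac{2181531}{146}$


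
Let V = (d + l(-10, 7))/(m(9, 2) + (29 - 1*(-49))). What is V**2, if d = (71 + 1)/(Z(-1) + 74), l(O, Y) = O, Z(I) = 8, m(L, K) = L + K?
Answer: 139876/13315201 ≈ 0.010505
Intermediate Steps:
m(L, K) = K + L
d = 36/41 (d = (71 + 1)/(8 + 74) = 72/82 = 72*(1/82) = 36/41 ≈ 0.87805)
V = -374/3649 (V = (36/41 - 10)/((2 + 9) + (29 - 1*(-49))) = -374/(41*(11 + (29 + 49))) = -374/(41*(11 + 78)) = -374/41/89 = -374/41*1/89 = -374/3649 ≈ -0.10249)
V**2 = (-374/3649)**2 = 139876/13315201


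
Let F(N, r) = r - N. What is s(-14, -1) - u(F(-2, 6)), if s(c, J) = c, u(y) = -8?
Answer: -6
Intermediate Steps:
s(-14, -1) - u(F(-2, 6)) = -14 - 1*(-8) = -14 + 8 = -6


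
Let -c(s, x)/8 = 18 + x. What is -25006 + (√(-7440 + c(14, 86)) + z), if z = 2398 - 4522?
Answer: -27130 + 4*I*√517 ≈ -27130.0 + 90.951*I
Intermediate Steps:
c(s, x) = -144 - 8*x (c(s, x) = -8*(18 + x) = -144 - 8*x)
z = -2124
-25006 + (√(-7440 + c(14, 86)) + z) = -25006 + (√(-7440 + (-144 - 8*86)) - 2124) = -25006 + (√(-7440 + (-144 - 688)) - 2124) = -25006 + (√(-7440 - 832) - 2124) = -25006 + (√(-8272) - 2124) = -25006 + (4*I*√517 - 2124) = -25006 + (-2124 + 4*I*√517) = -27130 + 4*I*√517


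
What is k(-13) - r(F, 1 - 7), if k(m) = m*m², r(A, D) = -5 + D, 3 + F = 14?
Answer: -2186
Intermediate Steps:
F = 11 (F = -3 + 14 = 11)
k(m) = m³
k(-13) - r(F, 1 - 7) = (-13)³ - (-5 + (1 - 7)) = -2197 - (-5 - 6) = -2197 - 1*(-11) = -2197 + 11 = -2186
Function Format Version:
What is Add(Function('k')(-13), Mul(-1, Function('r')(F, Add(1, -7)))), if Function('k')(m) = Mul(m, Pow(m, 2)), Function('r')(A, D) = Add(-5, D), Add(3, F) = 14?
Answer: -2186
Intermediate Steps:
F = 11 (F = Add(-3, 14) = 11)
Function('k')(m) = Pow(m, 3)
Add(Function('k')(-13), Mul(-1, Function('r')(F, Add(1, -7)))) = Add(Pow(-13, 3), Mul(-1, Add(-5, Add(1, -7)))) = Add(-2197, Mul(-1, Add(-5, -6))) = Add(-2197, Mul(-1, -11)) = Add(-2197, 11) = -2186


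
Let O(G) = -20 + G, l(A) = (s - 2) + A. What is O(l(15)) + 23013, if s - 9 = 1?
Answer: 23016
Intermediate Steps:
s = 10 (s = 9 + 1 = 10)
l(A) = 8 + A (l(A) = (10 - 2) + A = 8 + A)
O(l(15)) + 23013 = (-20 + (8 + 15)) + 23013 = (-20 + 23) + 23013 = 3 + 23013 = 23016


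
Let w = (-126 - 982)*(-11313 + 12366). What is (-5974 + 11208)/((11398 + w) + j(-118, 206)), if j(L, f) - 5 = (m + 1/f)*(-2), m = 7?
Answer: -269551/59499753 ≈ -0.0045303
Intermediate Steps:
w = -1166724 (w = -1108*1053 = -1166724)
j(L, f) = -9 - 2/f (j(L, f) = 5 + (7 + 1/f)*(-2) = 5 + (-14 - 2/f) = -9 - 2/f)
(-5974 + 11208)/((11398 + w) + j(-118, 206)) = (-5974 + 11208)/((11398 - 1166724) + (-9 - 2/206)) = 5234/(-1155326 + (-9 - 2*1/206)) = 5234/(-1155326 + (-9 - 1/103)) = 5234/(-1155326 - 928/103) = 5234/(-118999506/103) = 5234*(-103/118999506) = -269551/59499753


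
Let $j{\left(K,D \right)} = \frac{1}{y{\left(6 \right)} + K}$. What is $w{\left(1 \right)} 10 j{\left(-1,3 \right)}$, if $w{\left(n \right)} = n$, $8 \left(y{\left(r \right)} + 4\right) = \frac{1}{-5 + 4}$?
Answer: $- \frac{80}{41} \approx -1.9512$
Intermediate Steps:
$y{\left(r \right)} = - \frac{33}{8}$ ($y{\left(r \right)} = -4 + \frac{1}{8 \left(-5 + 4\right)} = -4 + \frac{1}{8 \left(-1\right)} = -4 + \frac{1}{8} \left(-1\right) = -4 - \frac{1}{8} = - \frac{33}{8}$)
$j{\left(K,D \right)} = \frac{1}{- \frac{33}{8} + K}$
$w{\left(1 \right)} 10 j{\left(-1,3 \right)} = 1 \cdot 10 \frac{8}{-33 + 8 \left(-1\right)} = 10 \frac{8}{-33 - 8} = 10 \frac{8}{-41} = 10 \cdot 8 \left(- \frac{1}{41}\right) = 10 \left(- \frac{8}{41}\right) = - \frac{80}{41}$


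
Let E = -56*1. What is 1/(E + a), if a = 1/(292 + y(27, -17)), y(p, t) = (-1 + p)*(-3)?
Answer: -214/11983 ≈ -0.017859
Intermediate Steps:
y(p, t) = 3 - 3*p
a = 1/214 (a = 1/(292 + (3 - 3*27)) = 1/(292 + (3 - 81)) = 1/(292 - 78) = 1/214 ≈ 0.0046729)
E = -56
1/(E + a) = 1/(-56 + 1/214) = 1/(-11983/214) = -214/11983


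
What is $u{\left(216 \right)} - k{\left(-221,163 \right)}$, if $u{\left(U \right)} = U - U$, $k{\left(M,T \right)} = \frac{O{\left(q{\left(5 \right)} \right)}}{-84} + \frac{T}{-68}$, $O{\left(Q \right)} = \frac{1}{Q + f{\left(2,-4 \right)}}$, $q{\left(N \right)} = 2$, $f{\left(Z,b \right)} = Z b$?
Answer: $\frac{20521}{8568} \approx 2.3951$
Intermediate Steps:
$O{\left(Q \right)} = \frac{1}{-8 + Q}$ ($O{\left(Q \right)} = \frac{1}{Q + 2 \left(-4\right)} = \frac{1}{Q - 8} = \frac{1}{-8 + Q}$)
$k{\left(M,T \right)} = \frac{1}{504} - \frac{T}{68}$ ($k{\left(M,T \right)} = \frac{1}{\left(-8 + 2\right) \left(-84\right)} + \frac{T}{-68} = \frac{1}{-6} \left(- \frac{1}{84}\right) + T \left(- \frac{1}{68}\right) = \left(- \frac{1}{6}\right) \left(- \frac{1}{84}\right) - \frac{T}{68} = \frac{1}{504} - \frac{T}{68}$)
$u{\left(U \right)} = 0$
$u{\left(216 \right)} - k{\left(-221,163 \right)} = 0 - \left(\frac{1}{504} - \frac{163}{68}\right) = 0 - - \frac{20521}{8568} = 0 + \frac{20521}{8568} = \frac{20521}{8568}$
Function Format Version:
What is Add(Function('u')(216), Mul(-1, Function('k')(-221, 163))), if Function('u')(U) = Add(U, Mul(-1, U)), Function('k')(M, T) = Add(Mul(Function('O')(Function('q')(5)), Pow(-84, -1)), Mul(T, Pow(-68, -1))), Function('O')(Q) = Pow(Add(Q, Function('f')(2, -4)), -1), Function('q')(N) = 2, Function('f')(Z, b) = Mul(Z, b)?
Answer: Rational(20521, 8568) ≈ 2.3951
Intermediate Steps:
Function('O')(Q) = Pow(Add(-8, Q), -1) (Function('O')(Q) = Pow(Add(Q, Mul(2, -4)), -1) = Pow(Add(Q, -8), -1) = Pow(Add(-8, Q), -1))
Function('k')(M, T) = Add(Rational(1, 504), Mul(Rational(-1, 68), T)) (Function('k')(M, T) = Add(Mul(Pow(Add(-8, 2), -1), Pow(-84, -1)), Mul(T, Pow(-68, -1))) = Add(Mul(Pow(-6, -1), Rational(-1, 84)), Mul(T, Rational(-1, 68))) = Add(Mul(Rational(-1, 6), Rational(-1, 84)), Mul(Rational(-1, 68), T)) = Add(Rational(1, 504), Mul(Rational(-1, 68), T)))
Function('u')(U) = 0
Add(Function('u')(216), Mul(-1, Function('k')(-221, 163))) = Add(0, Mul(-1, Add(Rational(1, 504), Mul(Rational(-1, 68), 163)))) = Add(0, Mul(-1, Add(Rational(1, 504), Rational(-163, 68)))) = Add(0, Mul(-1, Rational(-20521, 8568))) = Add(0, Rational(20521, 8568)) = Rational(20521, 8568)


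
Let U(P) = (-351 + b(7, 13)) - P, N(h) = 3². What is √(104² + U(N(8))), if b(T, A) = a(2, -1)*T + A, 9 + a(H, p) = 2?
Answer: 2*√2605 ≈ 102.08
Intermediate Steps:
a(H, p) = -7 (a(H, p) = -9 + 2 = -7)
b(T, A) = A - 7*T (b(T, A) = -7*T + A = A - 7*T)
N(h) = 9
U(P) = -387 - P (U(P) = (-351 + (13 - 7*7)) - P = (-351 + (13 - 49)) - P = (-351 - 36) - P = -387 - P)
√(104² + U(N(8))) = √(104² + (-387 - 1*9)) = √(10816 + (-387 - 9)) = √(10816 - 396) = √10420 = 2*√2605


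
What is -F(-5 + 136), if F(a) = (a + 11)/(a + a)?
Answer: -71/131 ≈ -0.54198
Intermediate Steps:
F(a) = (11 + a)/(2*a) (F(a) = (11 + a)/((2*a)) = (11 + a)*(1/(2*a)) = (11 + a)/(2*a))
-F(-5 + 136) = -(11 + (-5 + 136))/(2*(-5 + 136)) = -(11 + 131)/(2*131) = -142/(2*131) = -1*71/131 = -71/131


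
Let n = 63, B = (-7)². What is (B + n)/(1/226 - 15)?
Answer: -25312/3389 ≈ -7.4689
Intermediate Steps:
B = 49
(B + n)/(1/226 - 15) = (49 + 63)/(1/226 - 15) = 112/(1/226 - 15) = 112/(-3389/226) = 112*(-226/3389) = -25312/3389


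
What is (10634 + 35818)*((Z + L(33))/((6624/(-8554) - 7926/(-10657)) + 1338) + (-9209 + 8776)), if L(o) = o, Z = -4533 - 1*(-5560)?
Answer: -5101596606252713/254102620 ≈ -2.0077e+7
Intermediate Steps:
Z = 1027 (Z = -4533 + 5560 = 1027)
(10634 + 35818)*((Z + L(33))/((6624/(-8554) - 7926/(-10657)) + 1338) + (-9209 + 8776)) = (10634 + 35818)*((1027 + 33)/((6624/(-8554) - 7926/(-10657)) + 1338) + (-9209 + 8776)) = 46452*(1060/((6624*(-1/8554) - 7926*(-1/10657)) + 1338) - 433) = 46452*(1060/((-3312/4277 + 7926/10657) + 1338) - 433) = 46452*(1060/(-1396482/45579989 + 1338) - 433) = 46452*(1060/(60984628800/45579989) - 433) = 46452*(1060*(45579989/60984628800) - 433) = 46452*(2415739417/3049231440 - 433) = 46452*(-1317901474103/3049231440) = -5101596606252713/254102620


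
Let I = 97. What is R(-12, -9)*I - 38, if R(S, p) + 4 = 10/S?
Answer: -3041/6 ≈ -506.83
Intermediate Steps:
R(S, p) = -4 + 10/S
R(-12, -9)*I - 38 = (-4 + 10/(-12))*97 - 38 = (-4 + 10*(-1/12))*97 - 38 = (-4 - ⅚)*97 - 38 = -29/6*97 - 38 = -2813/6 - 38 = -3041/6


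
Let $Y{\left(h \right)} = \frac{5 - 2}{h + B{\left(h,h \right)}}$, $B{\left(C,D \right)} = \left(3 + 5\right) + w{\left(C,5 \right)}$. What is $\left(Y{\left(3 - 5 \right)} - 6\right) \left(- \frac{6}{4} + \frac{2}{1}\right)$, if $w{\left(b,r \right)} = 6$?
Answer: $- \frac{23}{8} \approx -2.875$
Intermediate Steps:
$B{\left(C,D \right)} = 14$ ($B{\left(C,D \right)} = \left(3 + 5\right) + 6 = 8 + 6 = 14$)
$Y{\left(h \right)} = \frac{3}{14 + h}$ ($Y{\left(h \right)} = \frac{5 - 2}{h + 14} = \frac{3}{14 + h}$)
$\left(Y{\left(3 - 5 \right)} - 6\right) \left(- \frac{6}{4} + \frac{2}{1}\right) = \left(\frac{3}{14 + \left(3 - 5\right)} - 6\right) \left(- \frac{6}{4} + \frac{2}{1}\right) = \left(\frac{3}{14 - 2} - 6\right) \left(\left(-6\right) \frac{1}{4} + 2 \cdot 1\right) = \left(\frac{3}{12} - 6\right) \left(- \frac{3}{2} + 2\right) = \left(3 \cdot \frac{1}{12} - 6\right) \frac{1}{2} = \left(\frac{1}{4} - 6\right) \frac{1}{2} = \left(- \frac{23}{4}\right) \frac{1}{2} = - \frac{23}{8}$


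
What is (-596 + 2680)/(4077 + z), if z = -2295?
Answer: 1042/891 ≈ 1.1695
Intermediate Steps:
(-596 + 2680)/(4077 + z) = (-596 + 2680)/(4077 - 2295) = 2084/1782 = 2084*(1/1782) = 1042/891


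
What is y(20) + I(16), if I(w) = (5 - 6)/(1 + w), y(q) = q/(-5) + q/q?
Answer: -52/17 ≈ -3.0588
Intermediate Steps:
y(q) = 1 - q/5 (y(q) = q*(-1/5) + 1 = -q/5 + 1 = 1 - q/5)
I(w) = -1/(1 + w)
y(20) + I(16) = (1 - 1/5*20) - 1/(1 + 16) = (1 - 4) - 1/17 = -3 - 1*1/17 = -3 - 1/17 = -52/17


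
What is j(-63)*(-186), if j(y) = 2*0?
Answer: 0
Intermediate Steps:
j(y) = 0
j(-63)*(-186) = 0*(-186) = 0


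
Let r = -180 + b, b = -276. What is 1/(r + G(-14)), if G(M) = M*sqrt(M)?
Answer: I/(2*(-228*I + 7*sqrt(14))) ≈ -0.0021644 + 0.00024864*I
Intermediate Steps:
r = -456 (r = -180 - 276 = -456)
G(M) = M**(3/2)
1/(r + G(-14)) = 1/(-456 + (-14)**(3/2)) = 1/(-456 - 14*I*sqrt(14))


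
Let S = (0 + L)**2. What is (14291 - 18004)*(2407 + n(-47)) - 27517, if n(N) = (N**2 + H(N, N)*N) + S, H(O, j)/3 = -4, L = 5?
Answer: -19353682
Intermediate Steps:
H(O, j) = -12 (H(O, j) = 3*(-4) = -12)
S = 25 (S = (0 + 5)**2 = 5**2 = 25)
n(N) = 25 + N**2 - 12*N (n(N) = (N**2 - 12*N) + 25 = 25 + N**2 - 12*N)
(14291 - 18004)*(2407 + n(-47)) - 27517 = (14291 - 18004)*(2407 + (25 + (-47)**2 - 12*(-47))) - 27517 = -3713*(2407 + (25 + 2209 + 564)) - 27517 = -3713*(2407 + 2798) - 27517 = -3713*5205 - 27517 = -19326165 - 27517 = -19353682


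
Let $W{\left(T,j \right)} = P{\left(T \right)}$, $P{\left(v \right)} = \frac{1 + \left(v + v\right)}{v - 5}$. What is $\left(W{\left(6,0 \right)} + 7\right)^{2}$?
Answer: $400$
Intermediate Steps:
$P{\left(v \right)} = \frac{1 + 2 v}{-5 + v}$
$W{\left(T,j \right)} = \frac{1 + 2 T}{-5 + T}$
$\left(W{\left(6,0 \right)} + 7\right)^{2} = \left(\frac{1 + 2 \cdot 6}{-5 + 6} + 7\right)^{2} = \left(\frac{1 + 12}{1} + 7\right)^{2} = \left(1 \cdot 13 + 7\right)^{2} = \left(13 + 7\right)^{2} = 20^{2} = 400$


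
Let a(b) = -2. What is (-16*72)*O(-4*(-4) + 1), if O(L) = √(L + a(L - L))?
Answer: -1152*√15 ≈ -4461.7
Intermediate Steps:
O(L) = √(-2 + L) (O(L) = √(L - 2) = √(-2 + L))
(-16*72)*O(-4*(-4) + 1) = (-16*72)*√(-2 + (-4*(-4) + 1)) = -1152*√(-2 + (16 + 1)) = -1152*√(-2 + 17) = -1152*√15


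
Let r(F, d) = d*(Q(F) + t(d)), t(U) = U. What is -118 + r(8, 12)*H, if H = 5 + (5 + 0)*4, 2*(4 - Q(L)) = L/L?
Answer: 4532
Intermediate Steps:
Q(L) = 7/2 (Q(L) = 4 - L/(2*L) = 4 - ½*1 = 4 - ½ = 7/2)
H = 25 (H = 5 + 5*4 = 5 + 20 = 25)
r(F, d) = d*(7/2 + d)
-118 + r(8, 12)*H = -118 + ((½)*12*(7 + 2*12))*25 = -118 + ((½)*12*(7 + 24))*25 = -118 + ((½)*12*31)*25 = -118 + 186*25 = -118 + 4650 = 4532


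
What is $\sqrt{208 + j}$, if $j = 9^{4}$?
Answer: $\sqrt{6769} \approx 82.274$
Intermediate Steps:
$j = 6561$
$\sqrt{208 + j} = \sqrt{208 + 6561} = \sqrt{6769}$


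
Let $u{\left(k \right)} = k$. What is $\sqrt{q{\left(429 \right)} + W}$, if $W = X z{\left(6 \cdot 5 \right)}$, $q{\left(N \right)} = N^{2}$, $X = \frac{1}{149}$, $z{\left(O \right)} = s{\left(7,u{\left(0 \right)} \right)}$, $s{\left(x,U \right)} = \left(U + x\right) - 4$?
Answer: $\frac{4 \sqrt{255368418}}{149} \approx 429.0$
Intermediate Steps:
$s{\left(x,U \right)} = -4 + U + x$
$z{\left(O \right)} = 3$ ($z{\left(O \right)} = -4 + 0 + 7 = 3$)
$X = \frac{1}{149} \approx 0.0067114$
$W = \frac{3}{149}$ ($W = \frac{1}{149} \cdot 3 = \frac{3}{149} \approx 0.020134$)
$\sqrt{q{\left(429 \right)} + W} = \sqrt{429^{2} + \frac{3}{149}} = \sqrt{184041 + \frac{3}{149}} = \sqrt{\frac{27422112}{149}} = \frac{4 \sqrt{255368418}}{149}$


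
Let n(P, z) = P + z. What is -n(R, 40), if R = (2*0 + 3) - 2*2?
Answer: -39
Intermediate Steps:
R = -1 (R = (0 + 3) - 4 = 3 - 4 = -1)
-n(R, 40) = -(-1 + 40) = -1*39 = -39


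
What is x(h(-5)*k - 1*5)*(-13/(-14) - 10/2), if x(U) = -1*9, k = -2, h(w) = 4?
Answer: 513/14 ≈ 36.643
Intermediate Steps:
x(U) = -9
x(h(-5)*k - 1*5)*(-13/(-14) - 10/2) = -9*(-13/(-14) - 10/2) = -9*(-13*(-1/14) - 10*½) = -9*(13/14 - 5) = -9*(-57/14) = 513/14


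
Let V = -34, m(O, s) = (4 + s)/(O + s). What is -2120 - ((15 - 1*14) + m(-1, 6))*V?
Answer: -2018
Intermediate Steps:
m(O, s) = (4 + s)/(O + s)
-2120 - ((15 - 1*14) + m(-1, 6))*V = -2120 - ((15 - 1*14) + (4 + 6)/(-1 + 6))*(-34) = -2120 - ((15 - 14) + 10/5)*(-34) = -2120 - (1 + (1/5)*10)*(-34) = -2120 - (1 + 2)*(-34) = -2120 - 3*(-34) = -2120 - 1*(-102) = -2120 + 102 = -2018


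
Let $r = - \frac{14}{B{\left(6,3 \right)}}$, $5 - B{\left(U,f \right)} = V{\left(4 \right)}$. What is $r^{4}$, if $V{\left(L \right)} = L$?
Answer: $38416$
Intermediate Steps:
$B{\left(U,f \right)} = 1$ ($B{\left(U,f \right)} = 5 - 4 = 1$)
$r = -14$ ($r = - \frac{14}{1} = \left(-14\right) 1 = -14$)
$r^{4} = \left(-14\right)^{4} = 38416$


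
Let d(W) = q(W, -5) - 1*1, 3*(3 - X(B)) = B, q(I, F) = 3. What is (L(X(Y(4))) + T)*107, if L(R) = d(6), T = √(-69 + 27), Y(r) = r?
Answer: 214 + 107*I*√42 ≈ 214.0 + 693.44*I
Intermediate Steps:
T = I*√42 (T = √(-42) = I*√42 ≈ 6.4807*I)
X(B) = 3 - B/3
d(W) = 2 (d(W) = 3 - 1*1 = 3 - 1 = 2)
L(R) = 2
(L(X(Y(4))) + T)*107 = (2 + I*√42)*107 = 214 + 107*I*√42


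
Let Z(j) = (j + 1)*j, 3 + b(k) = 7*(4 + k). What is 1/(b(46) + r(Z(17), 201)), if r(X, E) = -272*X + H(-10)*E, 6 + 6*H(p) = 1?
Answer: -2/166105 ≈ -1.2041e-5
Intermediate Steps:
H(p) = -⅚ (H(p) = -1 + (⅙)*1 = -1 + ⅙ = -⅚)
b(k) = 25 + 7*k (b(k) = -3 + 7*(4 + k) = -3 + (28 + 7*k) = 25 + 7*k)
Z(j) = j*(1 + j) (Z(j) = (1 + j)*j = j*(1 + j))
r(X, E) = -272*X - 5*E/6
1/(b(46) + r(Z(17), 201)) = 1/((25 + 7*46) + (-4624*(1 + 17) - ⅚*201)) = 1/((25 + 322) + (-4624*18 - 335/2)) = 1/(347 + (-272*306 - 335/2)) = 1/(347 + (-83232 - 335/2)) = 1/(347 - 166799/2) = 1/(-166105/2) = -2/166105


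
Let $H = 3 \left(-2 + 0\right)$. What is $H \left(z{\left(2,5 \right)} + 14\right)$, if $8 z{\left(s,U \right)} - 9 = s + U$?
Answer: $-96$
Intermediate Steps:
$z{\left(s,U \right)} = \frac{9}{8} + \frac{U}{8} + \frac{s}{8}$ ($z{\left(s,U \right)} = \frac{9}{8} + \frac{s + U}{8} = \frac{9}{8} + \frac{U + s}{8} = \frac{9}{8} + \left(\frac{U}{8} + \frac{s}{8}\right) = \frac{9}{8} + \frac{U}{8} + \frac{s}{8}$)
$H = -6$ ($H = 3 \left(-2\right) = -6$)
$H \left(z{\left(2,5 \right)} + 14\right) = - 6 \left(\left(\frac{9}{8} + \frac{1}{8} \cdot 5 + \frac{1}{8} \cdot 2\right) + 14\right) = - 6 \left(\left(\frac{9}{8} + \frac{5}{8} + \frac{1}{4}\right) + 14\right) = - 6 \left(2 + 14\right) = \left(-6\right) 16 = -96$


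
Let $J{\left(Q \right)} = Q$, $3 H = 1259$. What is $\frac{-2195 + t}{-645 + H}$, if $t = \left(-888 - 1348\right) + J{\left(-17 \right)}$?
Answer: $\frac{3336}{169} \approx 19.74$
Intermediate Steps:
$H = \frac{1259}{3}$ ($H = \frac{1}{3} \cdot 1259 = \frac{1259}{3} \approx 419.67$)
$t = -2253$ ($t = \left(-888 - 1348\right) - 17 = -2236 - 17 = -2253$)
$\frac{-2195 + t}{-645 + H} = \frac{-2195 - 2253}{-645 + \frac{1259}{3}} = - \frac{4448}{- \frac{676}{3}} = \left(-4448\right) \left(- \frac{3}{676}\right) = \frac{3336}{169}$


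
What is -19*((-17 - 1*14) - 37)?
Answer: 1292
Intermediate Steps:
-19*((-17 - 1*14) - 37) = -19*((-17 - 14) - 37) = -19*(-31 - 37) = -19*(-68) = 1292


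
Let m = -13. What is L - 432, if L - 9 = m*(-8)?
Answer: -319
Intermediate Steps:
L = 113 (L = 9 - 13*(-8) = 9 + 104 = 113)
L - 432 = 113 - 432 = -319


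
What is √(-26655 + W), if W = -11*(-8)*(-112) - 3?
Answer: I*√36514 ≈ 191.09*I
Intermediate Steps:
W = -9859 (W = 88*(-112) - 3 = -9856 - 3 = -9859)
√(-26655 + W) = √(-26655 - 9859) = √(-36514) = I*√36514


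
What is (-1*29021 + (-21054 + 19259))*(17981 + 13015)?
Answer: -955172736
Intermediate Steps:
(-1*29021 + (-21054 + 19259))*(17981 + 13015) = (-29021 - 1795)*30996 = -30816*30996 = -955172736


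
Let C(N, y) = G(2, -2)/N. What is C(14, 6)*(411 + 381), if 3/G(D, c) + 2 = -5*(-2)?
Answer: 297/14 ≈ 21.214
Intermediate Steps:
G(D, c) = 3/8 (G(D, c) = 3/(-2 - 5*(-2)) = 3/(-2 + 10) = 3/8)
C(N, y) = 3/(8*N)
C(14, 6)*(411 + 381) = ((3/8)/14)*(411 + 381) = ((3/8)*(1/14))*792 = (3/112)*792 = 297/14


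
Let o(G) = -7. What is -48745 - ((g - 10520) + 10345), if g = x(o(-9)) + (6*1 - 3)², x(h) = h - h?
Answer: -48579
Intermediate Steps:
x(h) = 0
g = 9 (g = 0 + (6*1 - 3)² = 0 + (6 - 3)² = 0 + 3² = 0 + 9 = 9)
-48745 - ((g - 10520) + 10345) = -48745 - ((9 - 10520) + 10345) = -48745 - (-10511 + 10345) = -48745 - 1*(-166) = -48745 + 166 = -48579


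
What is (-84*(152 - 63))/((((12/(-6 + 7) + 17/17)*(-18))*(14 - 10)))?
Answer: 623/78 ≈ 7.9872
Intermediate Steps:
(-84*(152 - 63))/((((12/(-6 + 7) + 17/17)*(-18))*(14 - 10))) = (-84*89)/((((12/1 + 17*(1/17))*(-18))*4)) = -7476*(-1/(72*(12*1 + 1))) = -7476*(-1/(72*(12 + 1))) = -7476/((13*(-18))*4) = -7476/((-234*4)) = -7476/(-936) = -7476*(-1/936) = 623/78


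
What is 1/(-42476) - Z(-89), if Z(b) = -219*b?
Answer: -827899717/42476 ≈ -19491.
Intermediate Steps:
1/(-42476) - Z(-89) = 1/(-42476) - (-219)*(-89) = -1/42476 - 1*19491 = -1/42476 - 19491 = -827899717/42476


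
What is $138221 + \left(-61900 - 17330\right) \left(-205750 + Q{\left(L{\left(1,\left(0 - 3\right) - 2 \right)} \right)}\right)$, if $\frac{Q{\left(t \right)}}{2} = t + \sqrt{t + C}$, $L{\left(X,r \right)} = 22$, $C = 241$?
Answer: $16298224601 - 158460 \sqrt{263} \approx 1.6296 \cdot 10^{10}$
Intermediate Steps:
$Q{\left(t \right)} = 2 t + 2 \sqrt{241 + t}$ ($Q{\left(t \right)} = 2 \left(t + \sqrt{t + 241}\right) = 2 \left(t + \sqrt{241 + t}\right) = 2 t + 2 \sqrt{241 + t}$)
$138221 + \left(-61900 - 17330\right) \left(-205750 + Q{\left(L{\left(1,\left(0 - 3\right) - 2 \right)} \right)}\right) = 138221 + \left(-61900 - 17330\right) \left(-205750 + \left(2 \cdot 22 + 2 \sqrt{241 + 22}\right)\right) = 138221 - 79230 \left(-205750 + \left(44 + 2 \sqrt{263}\right)\right) = 138221 - 79230 \left(-205706 + 2 \sqrt{263}\right) = 138221 + \left(16298086380 - 158460 \sqrt{263}\right) = 16298224601 - 158460 \sqrt{263}$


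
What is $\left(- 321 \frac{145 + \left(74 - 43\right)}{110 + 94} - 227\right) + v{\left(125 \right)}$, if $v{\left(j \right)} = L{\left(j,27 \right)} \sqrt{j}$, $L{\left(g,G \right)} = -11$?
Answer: $- \frac{8567}{17} - 55 \sqrt{5} \approx -626.92$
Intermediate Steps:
$v{\left(j \right)} = - 11 \sqrt{j}$
$\left(- 321 \frac{145 + \left(74 - 43\right)}{110 + 94} - 227\right) + v{\left(125 \right)} = \left(- 321 \frac{145 + \left(74 - 43\right)}{110 + 94} - 227\right) - 11 \sqrt{125} = \left(- 321 \frac{145 + 31}{204} - 227\right) - 11 \cdot 5 \sqrt{5} = \left(- 321 \cdot 176 \cdot \frac{1}{204} - 227\right) - 55 \sqrt{5} = \left(\left(-321\right) \frac{44}{51} - 227\right) - 55 \sqrt{5} = \left(- \frac{4708}{17} - 227\right) - 55 \sqrt{5} = - \frac{8567}{17} - 55 \sqrt{5}$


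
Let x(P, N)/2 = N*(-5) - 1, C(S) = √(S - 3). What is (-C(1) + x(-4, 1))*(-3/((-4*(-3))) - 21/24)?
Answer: 27/2 + 9*I*√2/8 ≈ 13.5 + 1.591*I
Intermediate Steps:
C(S) = √(-3 + S)
x(P, N) = -2 - 10*N (x(P, N) = 2*(N*(-5) - 1) = 2*(-5*N - 1) = 2*(-1 - 5*N) = -2 - 10*N)
(-C(1) + x(-4, 1))*(-3/((-4*(-3))) - 21/24) = (-√(-3 + 1) + (-2 - 10*1))*(-3/((-4*(-3))) - 21/24) = (-√(-2) + (-2 - 10))*(-3/12 - 21*1/24) = (-I*√2 - 12)*(-3*1/12 - 7/8) = (-I*√2 - 12)*(-¼ - 7/8) = (-12 - I*√2)*(-9/8) = 27/2 + 9*I*√2/8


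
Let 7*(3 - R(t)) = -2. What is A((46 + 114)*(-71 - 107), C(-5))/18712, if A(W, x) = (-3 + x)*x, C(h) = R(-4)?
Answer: 23/458444 ≈ 5.0170e-5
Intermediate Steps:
R(t) = 23/7 (R(t) = 3 - ⅐*(-2) = 3 + 2/7 = 23/7)
C(h) = 23/7
A(W, x) = x*(-3 + x)
A((46 + 114)*(-71 - 107), C(-5))/18712 = (23*(-3 + 23/7)/7)/18712 = ((23/7)*(2/7))*(1/18712) = (46/49)*(1/18712) = 23/458444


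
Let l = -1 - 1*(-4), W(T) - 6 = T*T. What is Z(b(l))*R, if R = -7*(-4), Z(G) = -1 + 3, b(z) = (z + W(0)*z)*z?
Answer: 56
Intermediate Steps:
W(T) = 6 + T**2 (W(T) = 6 + T*T = 6 + T**2)
l = 3 (l = -1 + 4 = 3)
b(z) = 7*z**2 (b(z) = (z + (6 + 0**2)*z)*z = (z + (6 + 0)*z)*z = (z + 6*z)*z = (7*z)*z = 7*z**2)
Z(G) = 2
R = 28
Z(b(l))*R = 2*28 = 56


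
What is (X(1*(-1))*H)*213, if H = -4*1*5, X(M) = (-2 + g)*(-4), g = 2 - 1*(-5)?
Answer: 85200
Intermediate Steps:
g = 7 (g = 2 + 5 = 7)
X(M) = -20 (X(M) = (-2 + 7)*(-4) = 5*(-4) = -20)
H = -20 (H = -4*5 = -20)
(X(1*(-1))*H)*213 = -20*(-20)*213 = 400*213 = 85200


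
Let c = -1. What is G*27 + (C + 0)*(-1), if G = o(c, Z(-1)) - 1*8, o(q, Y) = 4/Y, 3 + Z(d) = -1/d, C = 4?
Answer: -274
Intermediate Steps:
Z(d) = -3 - 1/d
G = -10 (G = 4/(-3 - 1/(-1)) - 1*8 = 4/(-3 - 1*(-1)) - 8 = 4/(-3 + 1) - 8 = 4/(-2) - 8 = 4*(-½) - 8 = -2 - 8 = -10)
G*27 + (C + 0)*(-1) = -10*27 + (4 + 0)*(-1) = -270 + 4*(-1) = -270 - 4 = -274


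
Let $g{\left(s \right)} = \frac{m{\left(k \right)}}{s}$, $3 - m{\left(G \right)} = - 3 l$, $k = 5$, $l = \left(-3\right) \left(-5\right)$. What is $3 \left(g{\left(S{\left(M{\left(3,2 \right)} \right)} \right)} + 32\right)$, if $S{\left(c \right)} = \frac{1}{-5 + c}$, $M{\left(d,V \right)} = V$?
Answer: $-336$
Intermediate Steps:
$l = 15$
$m{\left(G \right)} = 48$ ($m{\left(G \right)} = 3 - \left(-3\right) 15 = 3 - -45 = 3 + 45 = 48$)
$g{\left(s \right)} = \frac{48}{s}$
$3 \left(g{\left(S{\left(M{\left(3,2 \right)} \right)} \right)} + 32\right) = 3 \left(\frac{48}{\frac{1}{-5 + 2}} + 32\right) = 3 \left(\frac{48}{\frac{1}{-3}} + 32\right) = 3 \left(\frac{48}{- \frac{1}{3}} + 32\right) = 3 \left(48 \left(-3\right) + 32\right) = 3 \left(-144 + 32\right) = 3 \left(-112\right) = -336$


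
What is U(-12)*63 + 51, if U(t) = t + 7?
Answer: -264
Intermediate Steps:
U(t) = 7 + t
U(-12)*63 + 51 = (7 - 12)*63 + 51 = -5*63 + 51 = -315 + 51 = -264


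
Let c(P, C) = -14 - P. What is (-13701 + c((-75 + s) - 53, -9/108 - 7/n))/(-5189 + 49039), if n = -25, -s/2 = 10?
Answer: -13567/43850 ≈ -0.30940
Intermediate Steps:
s = -20 (s = -2*10 = -20)
(-13701 + c((-75 + s) - 53, -9/108 - 7/n))/(-5189 + 49039) = (-13701 + (-14 - ((-75 - 20) - 53)))/(-5189 + 49039) = (-13701 + (-14 - (-95 - 53)))/43850 = (-13701 + (-14 - 1*(-148)))*(1/43850) = (-13701 + (-14 + 148))*(1/43850) = (-13701 + 134)*(1/43850) = -13567*1/43850 = -13567/43850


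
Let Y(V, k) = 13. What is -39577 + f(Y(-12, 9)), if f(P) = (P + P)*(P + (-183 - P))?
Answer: -44335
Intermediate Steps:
f(P) = -366*P (f(P) = (2*P)*(-183) = -366*P)
-39577 + f(Y(-12, 9)) = -39577 - 366*13 = -39577 - 4758 = -44335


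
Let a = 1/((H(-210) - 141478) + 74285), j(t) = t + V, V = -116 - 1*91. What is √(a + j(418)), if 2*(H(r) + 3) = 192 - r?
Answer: 2*√236759392070/66995 ≈ 14.526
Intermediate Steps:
H(r) = 93 - r/2 (H(r) = -3 + (192 - r)/2 = -3 + (96 - r/2) = 93 - r/2)
V = -207 (V = -116 - 91 = -207)
j(t) = -207 + t (j(t) = t - 207 = -207 + t)
a = -1/66995 (a = 1/(((93 - ½*(-210)) - 141478) + 74285) = 1/(((93 + 105) - 141478) + 74285) = 1/((198 - 141478) + 74285) = 1/(-141280 + 74285) = 1/(-66995) = -1/66995 ≈ -1.4926e-5)
√(a + j(418)) = √(-1/66995 + (-207 + 418)) = √(-1/66995 + 211) = √(14135944/66995) = 2*√236759392070/66995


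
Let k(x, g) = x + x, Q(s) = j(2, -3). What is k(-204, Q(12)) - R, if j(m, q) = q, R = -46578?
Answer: 46170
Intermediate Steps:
Q(s) = -3
k(x, g) = 2*x
k(-204, Q(12)) - R = 2*(-204) - 1*(-46578) = -408 + 46578 = 46170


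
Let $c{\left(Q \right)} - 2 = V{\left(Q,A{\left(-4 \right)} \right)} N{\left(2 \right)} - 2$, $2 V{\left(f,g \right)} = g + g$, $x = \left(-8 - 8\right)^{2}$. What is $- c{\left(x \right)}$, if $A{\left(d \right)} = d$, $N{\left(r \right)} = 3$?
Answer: $12$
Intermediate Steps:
$x = 256$ ($x = \left(-16\right)^{2} = 256$)
$V{\left(f,g \right)} = g$ ($V{\left(f,g \right)} = \frac{g + g}{2} = \frac{2 g}{2} = g$)
$c{\left(Q \right)} = -12$ ($c{\left(Q \right)} = 2 - 14 = -12$)
$- c{\left(x \right)} = \left(-1\right) \left(-12\right) = 12$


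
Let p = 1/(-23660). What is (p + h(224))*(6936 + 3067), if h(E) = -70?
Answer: -2366711229/3380 ≈ -7.0021e+5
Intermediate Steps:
p = -1/23660 ≈ -4.2265e-5
(p + h(224))*(6936 + 3067) = (-1/23660 - 70)*(6936 + 3067) = -1656201/23660*10003 = -2366711229/3380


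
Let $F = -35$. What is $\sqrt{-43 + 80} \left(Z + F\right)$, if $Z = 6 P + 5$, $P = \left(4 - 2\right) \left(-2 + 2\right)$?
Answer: $- 30 \sqrt{37} \approx -182.48$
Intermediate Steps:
$P = 0$ ($P = 2 \cdot 0 = 0$)
$Z = 5$ ($Z = 6 \cdot 0 + 5 = 0 + 5 = 5$)
$\sqrt{-43 + 80} \left(Z + F\right) = \sqrt{-43 + 80} \left(5 - 35\right) = \sqrt{37} \left(-30\right) = - 30 \sqrt{37}$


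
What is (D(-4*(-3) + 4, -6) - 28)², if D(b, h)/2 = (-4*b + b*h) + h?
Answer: 129600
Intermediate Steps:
D(b, h) = -8*b + 2*h + 2*b*h (D(b, h) = 2*((-4*b + b*h) + h) = 2*(h - 4*b + b*h) = -8*b + 2*h + 2*b*h)
(D(-4*(-3) + 4, -6) - 28)² = ((-8*(-4*(-3) + 4) + 2*(-6) + 2*(-4*(-3) + 4)*(-6)) - 28)² = ((-8*(12 + 4) - 12 + 2*(12 + 4)*(-6)) - 28)² = ((-8*16 - 12 + 2*16*(-6)) - 28)² = ((-128 - 12 - 192) - 28)² = (-332 - 28)² = (-360)² = 129600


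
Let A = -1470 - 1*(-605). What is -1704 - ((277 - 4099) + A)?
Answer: 2983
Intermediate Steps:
A = -865 (A = -1470 + 605 = -865)
-1704 - ((277 - 4099) + A) = -1704 - ((277 - 4099) - 865) = -1704 - (-3822 - 865) = -1704 - 1*(-4687) = -1704 + 4687 = 2983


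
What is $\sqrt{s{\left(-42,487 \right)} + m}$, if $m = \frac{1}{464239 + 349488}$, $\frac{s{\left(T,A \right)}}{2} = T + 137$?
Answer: $\frac{\sqrt{125808810614237}}{813727} \approx 13.784$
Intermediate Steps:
$s{\left(T,A \right)} = 274 + 2 T$ ($s{\left(T,A \right)} = 2 \left(T + 137\right) = 2 \left(137 + T\right) = 274 + 2 T$)
$m = \frac{1}{813727} \approx 1.2289 \cdot 10^{-6}$
$\sqrt{s{\left(-42,487 \right)} + m} = \sqrt{\left(274 + 2 \left(-42\right)\right) + \frac{1}{813727}} = \sqrt{\left(274 - 84\right) + \frac{1}{813727}} = \sqrt{190 + \frac{1}{813727}} = \sqrt{\frac{154608131}{813727}} = \frac{\sqrt{125808810614237}}{813727}$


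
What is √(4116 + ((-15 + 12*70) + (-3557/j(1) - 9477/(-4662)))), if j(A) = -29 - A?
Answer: √76395859890/3885 ≈ 71.145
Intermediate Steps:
√(4116 + ((-15 + 12*70) + (-3557/j(1) - 9477/(-4662)))) = √(4116 + ((-15 + 12*70) + (-3557/(-29 - 1*1) - 9477/(-4662)))) = √(4116 + ((-15 + 840) + (-3557/(-29 - 1) - 9477*(-1/4662)))) = √(4116 + (825 + (-3557/(-30) + 1053/518))) = √(4116 + (825 + (-3557*(-1/30) + 1053/518))) = √(4116 + (825 + (3557/30 + 1053/518))) = √(4116 + (825 + 468529/3885)) = √(4116 + 3673654/3885) = √(19664314/3885) = √76395859890/3885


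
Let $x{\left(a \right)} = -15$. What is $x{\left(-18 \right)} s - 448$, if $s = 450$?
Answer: $-7198$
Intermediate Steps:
$x{\left(-18 \right)} s - 448 = \left(-15\right) 450 - 448 = -6750 - 448 = -7198$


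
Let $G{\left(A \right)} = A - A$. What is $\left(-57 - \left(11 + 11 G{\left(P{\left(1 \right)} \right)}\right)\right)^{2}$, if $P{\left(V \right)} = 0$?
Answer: $4624$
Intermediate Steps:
$G{\left(A \right)} = 0$
$\left(-57 - \left(11 + 11 G{\left(P{\left(1 \right)} \right)}\right)\right)^{2} = \left(-57 - 11\right)^{2} = \left(-68\right)^{2} = 4624$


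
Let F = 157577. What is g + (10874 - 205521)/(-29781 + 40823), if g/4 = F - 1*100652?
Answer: 2514068753/11042 ≈ 2.2768e+5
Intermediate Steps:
g = 227700 (g = 4*(157577 - 1*100652) = 4*(157577 - 100652) = 4*56925 = 227700)
g + (10874 - 205521)/(-29781 + 40823) = 227700 + (10874 - 205521)/(-29781 + 40823) = 227700 - 194647/11042 = 2514068753/11042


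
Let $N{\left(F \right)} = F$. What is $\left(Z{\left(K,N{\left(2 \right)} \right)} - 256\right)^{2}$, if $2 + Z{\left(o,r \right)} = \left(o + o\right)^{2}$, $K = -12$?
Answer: $101124$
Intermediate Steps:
$Z{\left(o,r \right)} = -2 + 4 o^{2}$ ($Z{\left(o,r \right)} = -2 + \left(o + o\right)^{2} = -2 + \left(2 o\right)^{2} = -2 + 4 o^{2}$)
$\left(Z{\left(K,N{\left(2 \right)} \right)} - 256\right)^{2} = \left(\left(-2 + 4 \left(-12\right)^{2}\right) - 256\right)^{2} = \left(\left(-2 + 4 \cdot 144\right) - 256\right)^{2} = \left(\left(-2 + 576\right) - 256\right)^{2} = \left(574 - 256\right)^{2} = 318^{2} = 101124$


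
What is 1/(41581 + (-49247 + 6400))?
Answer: -1/1266 ≈ -0.00078989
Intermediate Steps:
1/(41581 + (-49247 + 6400)) = 1/(41581 - 42847) = 1/(-1266) = -1/1266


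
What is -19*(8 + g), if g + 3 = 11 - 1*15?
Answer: -19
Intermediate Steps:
g = -7 (g = -3 + (11 - 1*15) = -3 + (11 - 15) = -3 - 4 = -7)
-19*(8 + g) = -19*(8 - 7) = -19*1 = -19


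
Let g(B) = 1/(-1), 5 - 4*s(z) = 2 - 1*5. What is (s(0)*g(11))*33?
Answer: -66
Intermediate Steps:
s(z) = 2 (s(z) = 5/4 - (2 - 1*5)/4 = 5/4 - (2 - 5)/4 = 5/4 - 1/4*(-3) = 5/4 + 3/4 = 2)
g(B) = -1
(s(0)*g(11))*33 = (2*(-1))*33 = -2*33 = -66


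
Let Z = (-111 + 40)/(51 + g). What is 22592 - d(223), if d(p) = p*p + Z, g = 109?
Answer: -4341849/160 ≈ -27137.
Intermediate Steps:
Z = -71/160 (Z = (-111 + 40)/(51 + 109) = -71/160 ≈ -0.44375)
d(p) = -71/160 + p² (d(p) = p*p - 71/160 = p² - 71/160 = -71/160 + p²)
22592 - d(223) = 22592 - (-71/160 + 223²) = 22592 - (-71/160 + 49729) = 22592 - 1*7956569/160 = 22592 - 7956569/160 = -4341849/160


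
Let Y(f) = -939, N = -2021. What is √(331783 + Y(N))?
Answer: 2*√82711 ≈ 575.19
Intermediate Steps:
√(331783 + Y(N)) = √(331783 - 939) = √330844 = 2*√82711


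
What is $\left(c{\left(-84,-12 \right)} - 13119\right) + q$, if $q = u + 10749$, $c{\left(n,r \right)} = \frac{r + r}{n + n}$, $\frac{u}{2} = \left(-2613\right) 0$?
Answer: $- \frac{16589}{7} \approx -2369.9$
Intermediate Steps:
$u = 0$ ($u = 2 \left(\left(-2613\right) 0\right) = 2 \cdot 0 = 0$)
$c{\left(n,r \right)} = \frac{r}{n}$ ($c{\left(n,r \right)} = \frac{2 r}{2 n} = 2 r \frac{1}{2 n} = \frac{r}{n}$)
$q = 10749$ ($q = 0 + 10749 = 10749$)
$\left(c{\left(-84,-12 \right)} - 13119\right) + q = \left(- \frac{12}{-84} - 13119\right) + 10749 = \left(\left(-12\right) \left(- \frac{1}{84}\right) - 13119\right) + 10749 = \left(\frac{1}{7} - 13119\right) + 10749 = - \frac{91832}{7} + 10749 = - \frac{16589}{7}$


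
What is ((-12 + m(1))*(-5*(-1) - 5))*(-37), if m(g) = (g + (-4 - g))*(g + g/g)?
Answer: 0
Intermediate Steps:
m(g) = -4 - 4*g (m(g) = -4*(g + 1) = -4*(1 + g) = -4 - 4*g)
((-12 + m(1))*(-5*(-1) - 5))*(-37) = ((-12 + (-4 - 4*1))*(-5*(-1) - 5))*(-37) = ((-12 + (-4 - 4))*(5 - 5))*(-37) = ((-12 - 8)*0)*(-37) = -20*0*(-37) = 0*(-37) = 0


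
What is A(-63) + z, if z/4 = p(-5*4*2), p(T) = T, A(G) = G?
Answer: -223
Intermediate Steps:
z = -160 (z = 4*(-5*4*2) = 4*(-20*2) = 4*(-40) = -160)
A(-63) + z = -63 - 160 = -223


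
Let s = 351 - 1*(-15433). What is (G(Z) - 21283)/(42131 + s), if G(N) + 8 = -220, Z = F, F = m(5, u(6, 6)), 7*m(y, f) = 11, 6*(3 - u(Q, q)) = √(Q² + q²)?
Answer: -21511/57915 ≈ -0.37142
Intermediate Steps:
u(Q, q) = 3 - √(Q² + q²)/6
m(y, f) = 11/7 (m(y, f) = (⅐)*11 = 11/7)
F = 11/7 ≈ 1.5714
Z = 11/7 ≈ 1.5714
G(N) = -228 (G(N) = -8 - 220 = -228)
s = 15784 (s = 351 + 15433 = 15784)
(G(Z) - 21283)/(42131 + s) = (-228 - 21283)/(42131 + 15784) = -21511/57915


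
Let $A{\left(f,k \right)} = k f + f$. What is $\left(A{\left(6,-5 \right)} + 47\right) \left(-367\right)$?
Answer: $-8441$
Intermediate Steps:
$A{\left(f,k \right)} = f + f k$ ($A{\left(f,k \right)} = f k + f = f + f k$)
$\left(A{\left(6,-5 \right)} + 47\right) \left(-367\right) = \left(6 \left(1 - 5\right) + 47\right) \left(-367\right) = \left(6 \left(-4\right) + 47\right) \left(-367\right) = \left(-24 + 47\right) \left(-367\right) = 23 \left(-367\right) = -8441$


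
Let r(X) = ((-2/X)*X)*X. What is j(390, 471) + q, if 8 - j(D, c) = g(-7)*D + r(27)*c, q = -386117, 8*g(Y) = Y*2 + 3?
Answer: -1440555/4 ≈ -3.6014e+5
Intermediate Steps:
g(Y) = 3/8 + Y/4 (g(Y) = (Y*2 + 3)/8 = (2*Y + 3)/8 = (3 + 2*Y)/8 = 3/8 + Y/4)
r(X) = -2*X
j(D, c) = 8 + 54*c + 11*D/8 (j(D, c) = 8 - ((3/8 + (¼)*(-7))*D + (-2*27)*c) = 8 - ((3/8 - 7/4)*D - 54*c) = 8 - (-11*D/8 - 54*c) = 8 - (-54*c - 11*D/8) = 8 + (54*c + 11*D/8) = 8 + 54*c + 11*D/8)
j(390, 471) + q = (8 + 54*471 + (11/8)*390) - 386117 = (8 + 25434 + 2145/4) - 386117 = 103913/4 - 386117 = -1440555/4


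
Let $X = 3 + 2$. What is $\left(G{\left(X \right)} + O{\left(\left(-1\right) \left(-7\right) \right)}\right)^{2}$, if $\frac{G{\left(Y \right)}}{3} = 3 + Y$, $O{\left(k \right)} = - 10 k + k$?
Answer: $1521$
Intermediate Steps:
$X = 5$
$O{\left(k \right)} = - 9 k$
$G{\left(Y \right)} = 9 + 3 Y$ ($G{\left(Y \right)} = 3 \left(3 + Y\right) = 9 + 3 Y$)
$\left(G{\left(X \right)} + O{\left(\left(-1\right) \left(-7\right) \right)}\right)^{2} = \left(\left(9 + 3 \cdot 5\right) - 9 \left(\left(-1\right) \left(-7\right)\right)\right)^{2} = \left(\left(9 + 15\right) - 63\right)^{2} = \left(24 - 63\right)^{2} = \left(-39\right)^{2} = 1521$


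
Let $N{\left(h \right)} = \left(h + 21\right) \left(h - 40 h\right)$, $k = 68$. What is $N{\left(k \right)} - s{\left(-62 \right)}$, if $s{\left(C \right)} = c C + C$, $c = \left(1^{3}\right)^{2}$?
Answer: $-235904$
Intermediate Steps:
$c = 1$ ($c = 1^{2} = 1$)
$N{\left(h \right)} = - 39 h \left(21 + h\right)$ ($N{\left(h \right)} = \left(21 + h\right) \left(- 39 h\right) = - 39 h \left(21 + h\right)$)
$s{\left(C \right)} = 2 C$ ($s{\left(C \right)} = 1 C + C = C + C = 2 C$)
$N{\left(k \right)} - s{\left(-62 \right)} = \left(-39\right) 68 \left(21 + 68\right) - 2 \left(-62\right) = \left(-39\right) 68 \cdot 89 - -124 = -236028 + 124 = -235904$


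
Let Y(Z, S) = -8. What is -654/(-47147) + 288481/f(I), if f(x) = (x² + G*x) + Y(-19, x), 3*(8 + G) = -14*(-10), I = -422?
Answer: 41120411625/22879307572 ≈ 1.7973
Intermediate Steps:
G = 116/3 (G = -8 + (-14*(-10))/3 = -8 + (⅓)*140 = -8 + 140/3 = 116/3 ≈ 38.667)
f(x) = -8 + x² + 116*x/3 (f(x) = (x² + 116*x/3) - 8 = -8 + x² + 116*x/3)
-654/(-47147) + 288481/f(I) = -654/(-47147) + 288481/(-8 + (-422)² + (116/3)*(-422)) = -654*(-1/47147) + 288481/(-8 + 178084 - 48952/3) = 654/47147 + 288481/(485276/3) = 654/47147 + 288481*(3/485276) = 654/47147 + 865443/485276 = 41120411625/22879307572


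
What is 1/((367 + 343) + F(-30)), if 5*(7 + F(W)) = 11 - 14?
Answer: 5/3512 ≈ 0.0014237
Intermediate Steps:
F(W) = -38/5 (F(W) = -7 + (11 - 14)/5 = -7 + (⅕)*(-3) = -7 - ⅗ = -38/5)
1/((367 + 343) + F(-30)) = 1/((367 + 343) - 38/5) = 1/(710 - 38/5) = 1/(3512/5) = 5/3512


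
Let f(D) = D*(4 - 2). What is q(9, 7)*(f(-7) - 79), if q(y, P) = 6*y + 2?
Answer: -5208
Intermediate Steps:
f(D) = 2*D (f(D) = D*2 = 2*D)
q(y, P) = 2 + 6*y
q(9, 7)*(f(-7) - 79) = (2 + 6*9)*(2*(-7) - 79) = (2 + 54)*(-14 - 79) = 56*(-93) = -5208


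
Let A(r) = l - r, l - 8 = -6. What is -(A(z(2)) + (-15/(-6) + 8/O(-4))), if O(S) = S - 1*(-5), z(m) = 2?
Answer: -21/2 ≈ -10.500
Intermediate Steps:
l = 2 (l = 8 - 6 = 2)
O(S) = 5 + S (O(S) = S + 5 = 5 + S)
A(r) = 2 - r
-(A(z(2)) + (-15/(-6) + 8/O(-4))) = -((2 - 1*2) + (-15/(-6) + 8/(5 - 4))) = -((2 - 2) + (-15*(-⅙) + 8/1)) = -(0 + (5/2 + 8*1)) = -(0 + (5/2 + 8)) = -(0 + 21/2) = -1*21/2 = -21/2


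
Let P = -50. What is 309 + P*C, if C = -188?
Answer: 9709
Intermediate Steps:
309 + P*C = 309 - 50*(-188) = 309 + 9400 = 9709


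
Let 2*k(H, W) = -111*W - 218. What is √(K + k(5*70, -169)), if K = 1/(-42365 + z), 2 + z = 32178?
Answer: √3849694525366/20378 ≈ 96.283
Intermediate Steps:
z = 32176 (z = -2 + 32178 = 32176)
K = -1/10189 (K = 1/(-42365 + 32176) = 1/(-10189) = -1/10189 ≈ -9.8145e-5)
k(H, W) = -109 - 111*W/2 (k(H, W) = (-111*W - 218)/2 = (-218 - 111*W)/2 = -109 - 111*W/2)
√(K + k(5*70, -169)) = √(-1/10189 + (-109 - 111/2*(-169))) = √(-1/10189 + (-109 + 18759/2)) = √(-1/10189 + 18541/2) = √(188914247/20378) = √3849694525366/20378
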